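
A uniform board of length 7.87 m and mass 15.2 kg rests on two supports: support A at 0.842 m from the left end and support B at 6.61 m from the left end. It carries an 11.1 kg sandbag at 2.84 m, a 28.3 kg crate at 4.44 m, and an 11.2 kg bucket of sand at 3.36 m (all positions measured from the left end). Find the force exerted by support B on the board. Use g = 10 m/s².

R_B ≈ 345 N

Sum moments about support A (its reaction then has zero moment arm).
Beam weight: 15.2 × 10 = 152 N down at 3.935 m → arm 3.093 m, τ = 152 × 3.093 = 470.1 N·m clockwise.
Sandbag: 11.1 × 10 = 111 N down at 2.84 m → arm 1.998 m, τ = 111 × 1.998 = 221.8 N·m clockwise.
Crate: 28.3 × 10 = 283 N down at 4.44 m → arm 3.598 m, τ = 283 × 3.598 = 1018 N·m clockwise.
Bucket of sand: 11.2 × 10 = 112 N down at 3.36 m → arm 2.518 m, τ = 112 × 2.518 = 282 N·m clockwise.
Net load moment about support A = 1992 N·m clockwise.
Reaction R at support B is upward at 6.61 m, arm 5.768 m → moment R × 5.768 counterclockwise.
Setting net torque to zero: R × 5.768 = 1992 → R = 345 N.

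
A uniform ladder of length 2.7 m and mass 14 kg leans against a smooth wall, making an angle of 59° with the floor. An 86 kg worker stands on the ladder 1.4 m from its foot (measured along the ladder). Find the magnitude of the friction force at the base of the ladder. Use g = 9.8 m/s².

f ≈ 304 N

Choose the foot of the ladder as the axis so the floor normal and friction both act there and drop out.
Ladder weight 14×9.8 = 137.2 N acts at 1.35 m along the ladder; its horizontal arm is 1.35·cos59° = 0.6953 m → τ = 95.4 N·m clockwise.
Worker: 86×9.8 = 842.8 N at 1.4 m → arm 0.7211 m → τ = 607.7 N·m clockwise.
Wall normal N acts horizontally at the top; its moment arm is the height L sinθ = 2.7·sin59° = 2.314 m, counterclockwise.
Στ = 0 ⇒ N × 2.314 = 703.1 ⇒ N = 304 N.
ΣFx = 0: friction at the foot balances the wall's push, so f = N_wall = 304 N.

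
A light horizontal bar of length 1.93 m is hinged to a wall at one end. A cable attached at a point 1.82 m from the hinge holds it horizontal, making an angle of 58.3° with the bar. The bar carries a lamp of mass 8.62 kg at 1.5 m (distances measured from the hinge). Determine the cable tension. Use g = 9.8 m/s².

Take moments about the hinge.
Lamp: 8.62 × 9.8 = 84.48 N down at 1.5 m → arm 1.5 m, τ = 84.48 × 1.5 = 126.7 N·m clockwise.
Total clockwise load moment = 126.7 N·m.
The cable tension T acts at 1.82 m; only its component perpendicular to the bar, T sinθ, produces torque. sin 58.3° = 0.8508.
Balancing moments: T × 1.82 × 0.8508 = 126.7, giving T = 126.7 / 1.548 = 81.8 N.

T ≈ 81.8 N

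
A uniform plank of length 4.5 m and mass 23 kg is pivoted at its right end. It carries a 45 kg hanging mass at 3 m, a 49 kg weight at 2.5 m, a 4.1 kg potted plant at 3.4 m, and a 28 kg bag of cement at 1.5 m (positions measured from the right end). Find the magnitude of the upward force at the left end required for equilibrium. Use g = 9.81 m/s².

About the right end:
Beam weight: 23 × 9.81 = 225.6 N down at 2.25 m → arm 2.25 m, τ = 225.6 × 2.25 = 507.6 N·m counterclockwise.
Hanging mass: 45 × 9.81 = 441.5 N down at 3 m → arm 3 m, τ = 441.5 × 3 = 1324 N·m counterclockwise.
Weight: 49 × 9.81 = 480.7 N down at 2.5 m → arm 2.5 m, τ = 480.7 × 2.5 = 1202 N·m counterclockwise.
Potted plant: 4.1 × 9.81 = 40.22 N down at 3.4 m → arm 3.4 m, τ = 40.22 × 3.4 = 136.7 N·m counterclockwise.
Bag of cement: 28 × 9.81 = 274.7 N down at 1.5 m → arm 1.5 m, τ = 274.7 × 1.5 = 412 N·m counterclockwise.
Net moment of the loads = 3582 N·m counterclockwise.
The upward force F acts at the left end, arm 4.5 m, giving F × 4.5 clockwise.
For rotational equilibrium, F × 4.5 = 3582, so F = 3582 / 4.5 = 796 N.

F ≈ 796 N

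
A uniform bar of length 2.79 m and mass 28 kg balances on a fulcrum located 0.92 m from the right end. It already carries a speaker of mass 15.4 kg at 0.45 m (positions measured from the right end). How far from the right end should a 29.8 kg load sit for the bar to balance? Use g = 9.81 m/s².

Taking torques about the fulcrum (at 0.92 m from the right end):
Beam weight: 28 × 9.81 = 274.7 N down at 1.395 m → arm 0.475 m, τ = 274.7 × 0.475 = 130.5 N·m counterclockwise.
Speaker: 15.4 × 9.81 = 151.1 N down at 0.45 m → arm 0.47 m, τ = 151.1 × 0.47 = 71.02 N·m clockwise.
Net moment of existing loads = 59.48 N·m counterclockwise.
The load weighs 29.8 × 9.81 = 292.3 N and must supply an equal clockwise moment, so its lever arm about the fulcrum is 59.48 / 292.3 = 0.203 m.
That puts it at 0.92 − 0.203 = 0.717 m from the right end.

x ≈ 0.717 m from the right end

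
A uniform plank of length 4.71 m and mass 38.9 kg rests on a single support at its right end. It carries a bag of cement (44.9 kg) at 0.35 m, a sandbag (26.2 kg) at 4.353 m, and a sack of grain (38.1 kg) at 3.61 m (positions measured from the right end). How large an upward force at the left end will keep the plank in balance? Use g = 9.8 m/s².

F ≈ 747 N

About the right end:
Beam weight: 38.9 × 9.8 = 381.2 N down at 2.355 m → arm 2.355 m, τ = 381.2 × 2.355 = 897.7 N·m counterclockwise.
Bag of cement: 44.9 × 9.8 = 440 N down at 0.35 m → arm 0.35 m, τ = 440 × 0.35 = 154 N·m counterclockwise.
Sandbag: 26.2 × 9.8 = 256.8 N down at 4.353 m → arm 4.353 m, τ = 256.8 × 4.353 = 1118 N·m counterclockwise.
Sack of grain: 38.1 × 9.8 = 373.4 N down at 3.61 m → arm 3.61 m, τ = 373.4 × 3.61 = 1348 N·m counterclockwise.
Net moment of the loads = 3518 N·m counterclockwise.
The upward force F acts at the left end, arm 4.71 m, giving F × 4.71 clockwise.
Setting net torque to zero: F × 4.71 = 3518 → F = 3518 / 4.71 = 747 N.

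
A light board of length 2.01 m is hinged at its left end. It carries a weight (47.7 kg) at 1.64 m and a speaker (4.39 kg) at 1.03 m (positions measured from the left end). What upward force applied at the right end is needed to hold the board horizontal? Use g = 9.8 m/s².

Choose the left end as the axis so the unknown pivot reaction has zero arm there.
Weight: 47.7 × 9.8 = 467.5 N down at 1.64 m → arm 1.64 m, τ = 467.5 × 1.64 = 766.7 N·m clockwise.
Speaker: 4.39 × 9.8 = 43.02 N down at 1.03 m → arm 1.03 m, τ = 43.02 × 1.03 = 44.31 N·m clockwise.
Net moment of the loads = 811 N·m clockwise.
The upward force F acts at the right end, arm 2.01 m, giving F × 2.01 counterclockwise.
Στ = 0 ⇒ F × 2.01 = 811 ⇒ F = 811 / 2.01 = 403 N.

F ≈ 403 N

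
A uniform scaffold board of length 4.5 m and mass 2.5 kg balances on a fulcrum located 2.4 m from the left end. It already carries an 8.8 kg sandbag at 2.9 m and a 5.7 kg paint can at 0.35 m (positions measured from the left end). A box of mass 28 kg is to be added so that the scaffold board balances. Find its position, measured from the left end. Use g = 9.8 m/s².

Sum moments about the fulcrum (at 2.4 m from the left end) (the support reaction has zero arm there).
Beam weight: 2.5 × 9.8 = 24.5 N down at 2.25 m → arm 0.15 m, τ = 24.5 × 0.15 = 3.675 N·m counterclockwise.
Sandbag: 8.8 × 9.8 = 86.24 N down at 2.9 m → arm 0.5 m, τ = 86.24 × 0.5 = 43.12 N·m clockwise.
Paint can: 5.7 × 9.8 = 55.86 N down at 0.35 m → arm 2.05 m, τ = 55.86 × 2.05 = 114.5 N·m counterclockwise.
Net moment of existing loads = 75.06 N·m counterclockwise.
The box weighs 28 × 9.8 = 274.4 N and must supply an equal clockwise moment, so its lever arm about the fulcrum is 75.06 / 274.4 = 0.274 m.
That puts it at 2.4 + 0.274 = 2.67 m from the left end.

x ≈ 2.67 m from the left end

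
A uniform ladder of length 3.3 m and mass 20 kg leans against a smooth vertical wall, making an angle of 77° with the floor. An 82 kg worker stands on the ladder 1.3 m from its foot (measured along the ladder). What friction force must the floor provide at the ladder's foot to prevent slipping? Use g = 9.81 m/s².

f ≈ 95.8 N

Sum moments about the foot of the ladder (the floor normal and friction both act there and drop out).
Ladder weight 20×9.81 = 196.2 N acts at 1.65 m along the ladder; its horizontal arm is 1.65·cos77° = 0.3712 m → τ = 72.83 N·m clockwise.
Worker: 82×9.81 = 804.4 N at 1.3 m → arm 0.2924 m → τ = 235.2 N·m clockwise.
Wall normal N acts horizontally at the top; its moment arm is the height L sinθ = 3.3·sin77° = 3.215 m, counterclockwise.
For rotational equilibrium, N × 3.215 = 308, so N = 95.8 N.
ΣFx = 0: friction at the foot balances the wall's push, so f = N_wall = 95.8 N.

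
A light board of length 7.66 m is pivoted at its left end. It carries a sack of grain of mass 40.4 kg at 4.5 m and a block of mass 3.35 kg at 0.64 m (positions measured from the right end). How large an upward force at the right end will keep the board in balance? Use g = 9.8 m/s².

Taking torques about the left end:
Sack of grain: 40.4 × 9.8 = 395.9 N down at 4.5 m → arm 3.16 m, τ = 395.9 × 3.16 = 1251 N·m clockwise.
Block: 3.35 × 9.8 = 32.83 N down at 0.64 m → arm 7.02 m, τ = 32.83 × 7.02 = 230.5 N·m clockwise.
Net moment of the loads = 1482 N·m clockwise.
The upward force F acts at the right end, arm 7.66 m, giving F × 7.66 counterclockwise.
For rotational equilibrium, F × 7.66 = 1482, so F = 1482 / 7.66 = 193 N.

F ≈ 193 N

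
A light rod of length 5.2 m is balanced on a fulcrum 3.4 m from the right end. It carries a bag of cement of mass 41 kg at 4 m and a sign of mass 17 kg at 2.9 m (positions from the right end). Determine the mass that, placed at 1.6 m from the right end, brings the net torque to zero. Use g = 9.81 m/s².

Choose the fulcrum (at 3.4 m from the right end) as the axis so the support reaction has zero arm there.
Bag of cement: 41 × 9.81 = 402.2 N down at 4 m → arm 0.6 m, τ = 402.2 × 0.6 = 241.3 N·m counterclockwise.
Sign: 17 × 9.81 = 166.8 N down at 2.9 m → arm 0.5 m, τ = 166.8 × 0.5 = 83.4 N·m clockwise.
Net moment of known loads = 157.9 N·m counterclockwise.
An unknown mass m at 1.6 m has arm 1.8 m; its moment is m·g·1.8 clockwise.
For rotational equilibrium, m × 9.81 × 1.8 = 157.9, so m = 157.9 / (9.81 × 1.8) = 8.94 kg.

m ≈ 8.94 kg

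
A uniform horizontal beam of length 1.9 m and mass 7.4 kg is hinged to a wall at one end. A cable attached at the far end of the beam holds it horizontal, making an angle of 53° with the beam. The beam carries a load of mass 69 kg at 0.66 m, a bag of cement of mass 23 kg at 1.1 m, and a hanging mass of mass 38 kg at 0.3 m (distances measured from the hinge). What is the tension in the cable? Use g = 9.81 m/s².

About the hinge:
Beam weight: 7.4 × 9.81 = 72.59 N down at 0.95 m → arm 0.95 m, τ = 72.59 × 0.95 = 68.96 N·m clockwise.
Load: 69 × 9.81 = 676.9 N down at 0.66 m → arm 0.66 m, τ = 676.9 × 0.66 = 446.8 N·m clockwise.
Bag of cement: 23 × 9.81 = 225.6 N down at 1.1 m → arm 1.1 m, τ = 225.6 × 1.1 = 248.2 N·m clockwise.
Hanging mass: 38 × 9.81 = 372.8 N down at 0.3 m → arm 0.3 m, τ = 372.8 × 0.3 = 111.8 N·m clockwise.
Total clockwise load moment = 875.8 N·m.
The cable tension T acts at 1.9 m; only its component perpendicular to the beam, T sinθ, produces torque. sin 53° = 0.7986.
Balancing moments: T × 1.9 × 0.7986 = 875.8, giving T = 875.8 / 1.517 = 577 N.

T ≈ 577 N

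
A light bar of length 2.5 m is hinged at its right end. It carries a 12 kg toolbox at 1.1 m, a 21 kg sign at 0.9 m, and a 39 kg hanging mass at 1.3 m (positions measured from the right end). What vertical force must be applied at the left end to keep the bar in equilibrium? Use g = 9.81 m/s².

F ≈ 325 N

Sum moments about the right end (the unknown pivot reaction has zero arm there).
Toolbox: 12 × 9.81 = 117.7 N down at 1.1 m → arm 1.1 m, τ = 117.7 × 1.1 = 129.5 N·m counterclockwise.
Sign: 21 × 9.81 = 206 N down at 0.9 m → arm 0.9 m, τ = 206 × 0.9 = 185.4 N·m counterclockwise.
Hanging mass: 39 × 9.81 = 382.6 N down at 1.3 m → arm 1.3 m, τ = 382.6 × 1.3 = 497.4 N·m counterclockwise.
Net moment of the loads = 812.3 N·m counterclockwise.
The upward force F acts at the left end, arm 2.5 m, giving F × 2.5 clockwise.
Balancing moments: F × 2.5 = 812.3, giving F = 812.3 / 2.5 = 325 N.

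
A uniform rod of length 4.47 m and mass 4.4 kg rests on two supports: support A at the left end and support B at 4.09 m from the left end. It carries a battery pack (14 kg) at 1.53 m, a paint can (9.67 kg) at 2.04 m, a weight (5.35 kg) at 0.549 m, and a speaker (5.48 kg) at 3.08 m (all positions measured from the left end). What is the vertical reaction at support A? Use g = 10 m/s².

Choose support B as the axis so its reaction then has zero moment arm.
Beam weight: 4.4 × 10 = 44 N down at 2.235 m → arm 1.855 m, τ = 44 × 1.855 = 81.62 N·m counterclockwise.
Battery pack: 14 × 10 = 140 N down at 1.53 m → arm 2.56 m, τ = 140 × 2.56 = 358.4 N·m counterclockwise.
Paint can: 9.67 × 10 = 96.7 N down at 2.04 m → arm 2.05 m, τ = 96.7 × 2.05 = 198.2 N·m counterclockwise.
Weight: 5.35 × 10 = 53.5 N down at 0.549 m → arm 3.541 m, τ = 53.5 × 3.541 = 189.4 N·m counterclockwise.
Speaker: 5.48 × 10 = 54.8 N down at 3.08 m → arm 1.01 m, τ = 54.8 × 1.01 = 55.35 N·m counterclockwise.
Net load moment about support B = 883 N·m counterclockwise.
Reaction R at support A is upward at 0 m, arm 4.09 m → moment R × 4.09 clockwise.
Balancing moments: R × 4.09 = 883, giving R = 216 N.

R_A ≈ 216 N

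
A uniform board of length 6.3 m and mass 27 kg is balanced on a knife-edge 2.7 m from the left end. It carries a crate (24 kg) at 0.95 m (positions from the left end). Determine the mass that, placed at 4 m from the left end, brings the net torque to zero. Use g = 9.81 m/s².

m ≈ 23 kg

Sum moments about the knife-edge (at 2.7 m from the left end) (the support reaction has zero arm there).
Beam weight: 27 × 9.81 = 264.9 N down at 3.15 m → arm 0.45 m, τ = 264.9 × 0.45 = 119.2 N·m clockwise.
Crate: 24 × 9.81 = 235.4 N down at 0.95 m → arm 1.75 m, τ = 235.4 × 1.75 = 411.9 N·m counterclockwise.
Net moment of known loads = 292.7 N·m counterclockwise.
An unknown mass m at 4 m has arm 1.3 m; its moment is m·g·1.3 clockwise.
Setting net torque to zero: m × 9.81 × 1.3 = 292.7 → m = 292.7 / (9.81 × 1.3) = 23 kg.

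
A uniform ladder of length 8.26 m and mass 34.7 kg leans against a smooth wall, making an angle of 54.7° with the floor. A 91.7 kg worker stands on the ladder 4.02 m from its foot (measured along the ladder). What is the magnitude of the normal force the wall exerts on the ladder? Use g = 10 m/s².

N_wall ≈ 439 N

Taking torques about the foot of the ladder:
Ladder weight 34.7×10 = 347 N acts at 4.13 m along the ladder; its horizontal arm is 4.13·cos54.7° = 2.387 m → τ = 828.3 N·m clockwise.
Worker: 91.7×10 = 917 N at 4.02 m → arm 2.323 m → τ = 2130 N·m clockwise.
Wall normal N acts horizontally at the top; its moment arm is the height L sinθ = 8.26·sin54.7° = 6.741 m, counterclockwise.
Balancing moments: N × 6.741 = 2958, giving N = 439 N.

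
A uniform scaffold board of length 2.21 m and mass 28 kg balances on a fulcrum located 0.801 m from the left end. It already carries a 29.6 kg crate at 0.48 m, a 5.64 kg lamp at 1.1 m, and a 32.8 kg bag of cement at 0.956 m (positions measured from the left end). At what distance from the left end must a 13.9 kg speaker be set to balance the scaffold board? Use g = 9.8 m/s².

x ≈ 0.385 m from the left end

About the fulcrum (at 0.801 m from the left end):
Beam weight: 28 × 9.8 = 274.4 N down at 1.105 m → arm 0.304 m, τ = 274.4 × 0.304 = 83.42 N·m clockwise.
Crate: 29.6 × 9.8 = 290.1 N down at 0.48 m → arm 0.321 m, τ = 290.1 × 0.321 = 93.12 N·m counterclockwise.
Lamp: 5.64 × 9.8 = 55.27 N down at 1.1 m → arm 0.299 m, τ = 55.27 × 0.299 = 16.53 N·m clockwise.
Bag of cement: 32.8 × 9.8 = 321.4 N down at 0.956 m → arm 0.155 m, τ = 321.4 × 0.155 = 49.82 N·m clockwise.
Net moment of existing loads = 56.65 N·m clockwise.
The speaker weighs 13.9 × 9.8 = 136.2 N and must supply an equal counterclockwise moment, so its lever arm about the fulcrum is 56.65 / 136.2 = 0.416 m.
That puts it at 0.801 − 0.416 = 0.385 m from the left end.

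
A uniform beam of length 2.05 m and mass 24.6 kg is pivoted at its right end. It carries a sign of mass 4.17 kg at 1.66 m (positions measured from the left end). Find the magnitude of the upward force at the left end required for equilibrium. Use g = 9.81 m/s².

Sum moments about the right end (the unknown pivot reaction has zero arm there).
Beam weight: 24.6 × 9.81 = 241.3 N down at 1.025 m → arm 1.025 m, τ = 241.3 × 1.025 = 247.3 N·m counterclockwise.
Sign: 4.17 × 9.81 = 40.91 N down at 1.66 m → arm 0.39 m, τ = 40.91 × 0.39 = 15.95 N·m counterclockwise.
Net moment of the loads = 263.2 N·m counterclockwise.
The upward force F acts at the left end, arm 2.05 m, giving F × 2.05 clockwise.
Setting net torque to zero: F × 2.05 = 263.2 → F = 263.2 / 2.05 = 128 N.

F ≈ 128 N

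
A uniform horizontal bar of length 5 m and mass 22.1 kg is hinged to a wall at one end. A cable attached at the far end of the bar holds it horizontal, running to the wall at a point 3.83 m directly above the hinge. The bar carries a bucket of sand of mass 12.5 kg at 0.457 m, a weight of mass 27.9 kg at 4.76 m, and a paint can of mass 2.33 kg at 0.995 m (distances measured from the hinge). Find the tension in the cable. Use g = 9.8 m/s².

T ≈ 632 N

Taking torques about the hinge:
Beam weight: 22.1 × 9.8 = 216.6 N down at 2.5 m → arm 2.5 m, τ = 216.6 × 2.5 = 541.5 N·m clockwise.
Bucket of sand: 12.5 × 9.8 = 122.5 N down at 0.457 m → arm 0.457 m, τ = 122.5 × 0.457 = 55.98 N·m clockwise.
Weight: 27.9 × 9.8 = 273.4 N down at 4.76 m → arm 4.76 m, τ = 273.4 × 4.76 = 1301 N·m clockwise.
Paint can: 2.33 × 9.8 = 22.83 N down at 0.995 m → arm 0.995 m, τ = 22.83 × 0.995 = 22.72 N·m clockwise.
Total clockwise load moment = 1921 N·m.
The cable tension T acts at 5 m; only its component perpendicular to the bar, T sinθ, produces torque. sinθ = h/√(h²+d²) = 3.83/√(3.83²+5²) = 0.6081.
For rotational equilibrium, T × 5 × 0.6081 = 1921, so T = 1921 / 3.04 = 632 N.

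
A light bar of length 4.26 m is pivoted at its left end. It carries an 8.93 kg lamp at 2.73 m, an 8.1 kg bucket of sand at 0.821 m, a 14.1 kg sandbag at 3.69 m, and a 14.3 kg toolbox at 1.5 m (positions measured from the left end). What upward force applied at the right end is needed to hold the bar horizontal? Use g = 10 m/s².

Taking torques about the left end:
Lamp: 8.93 × 10 = 89.3 N down at 2.73 m → arm 2.73 m, τ = 89.3 × 2.73 = 243.8 N·m clockwise.
Bucket of sand: 8.1 × 10 = 81 N down at 0.821 m → arm 0.821 m, τ = 81 × 0.821 = 66.5 N·m clockwise.
Sandbag: 14.1 × 10 = 141 N down at 3.69 m → arm 3.69 m, τ = 141 × 3.69 = 520.3 N·m clockwise.
Toolbox: 14.3 × 10 = 143 N down at 1.5 m → arm 1.5 m, τ = 143 × 1.5 = 214.5 N·m clockwise.
Net moment of the loads = 1045 N·m clockwise.
The upward force F acts at the right end, arm 4.26 m, giving F × 4.26 counterclockwise.
Setting net torque to zero: F × 4.26 = 1045 → F = 1045 / 4.26 = 245 N.

F ≈ 245 N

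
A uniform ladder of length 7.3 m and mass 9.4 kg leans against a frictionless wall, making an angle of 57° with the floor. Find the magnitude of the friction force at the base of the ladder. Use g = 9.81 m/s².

f ≈ 29.9 N

Choose the foot of the ladder as the axis so the floor normal and friction both act there and drop out.
Ladder weight 9.4×9.81 = 92.21 N acts at 3.65 m along the ladder; its horizontal arm is 3.65·cos57° = 1.988 m → τ = 183.3 N·m clockwise.
Wall normal N acts horizontally at the top; its moment arm is the height L sinθ = 7.3·sin57° = 6.122 m, counterclockwise.
Balancing moments: N × 6.122 = 183.3, giving N = 29.9 N.
ΣFx = 0: friction at the foot balances the wall's push, so f = N_wall = 29.9 N.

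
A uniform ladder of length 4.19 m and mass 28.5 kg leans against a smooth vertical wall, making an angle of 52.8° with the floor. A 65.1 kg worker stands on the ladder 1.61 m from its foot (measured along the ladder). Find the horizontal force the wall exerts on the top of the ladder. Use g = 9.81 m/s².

Taking torques about the foot of the ladder:
Ladder weight 28.5×9.81 = 279.6 N acts at 2.095 m along the ladder; its horizontal arm is 2.095·cos52.8° = 1.267 m → τ = 354.3 N·m clockwise.
Worker: 65.1×9.81 = 638.6 N at 1.61 m → arm 0.9734 m → τ = 621.6 N·m clockwise.
Wall normal N acts horizontally at the top; its moment arm is the height L sinθ = 4.19·sin52.8° = 3.337 m, counterclockwise.
Balancing moments: N × 3.337 = 975.9, giving N = 292 N.

N_wall ≈ 292 N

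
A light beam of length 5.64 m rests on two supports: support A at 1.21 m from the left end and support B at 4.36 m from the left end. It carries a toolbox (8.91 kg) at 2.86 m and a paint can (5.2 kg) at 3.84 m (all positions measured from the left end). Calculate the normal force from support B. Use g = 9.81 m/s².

Take moments about support A.
Toolbox: 8.91 × 9.81 = 87.41 N down at 2.86 m → arm 1.65 m, τ = 87.41 × 1.65 = 144.2 N·m clockwise.
Paint can: 5.2 × 9.81 = 51.01 N down at 3.84 m → arm 2.63 m, τ = 51.01 × 2.63 = 134.2 N·m clockwise.
Net load moment about support A = 278.4 N·m clockwise.
Reaction R at support B is upward at 4.36 m, arm 3.15 m → moment R × 3.15 counterclockwise.
Balancing moments: R × 3.15 = 278.4, giving R = 88.4 N.

R_B ≈ 88.4 N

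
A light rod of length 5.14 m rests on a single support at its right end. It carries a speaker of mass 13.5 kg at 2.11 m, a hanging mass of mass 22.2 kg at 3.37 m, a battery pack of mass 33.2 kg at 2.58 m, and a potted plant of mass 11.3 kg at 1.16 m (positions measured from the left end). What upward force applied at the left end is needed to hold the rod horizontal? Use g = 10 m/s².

F ≈ 409 N

Sum moments about the right end (the unknown pivot reaction has zero arm there).
Speaker: 13.5 × 10 = 135 N down at 2.11 m → arm 3.03 m, τ = 135 × 3.03 = 409 N·m counterclockwise.
Hanging mass: 22.2 × 10 = 222 N down at 3.37 m → arm 1.77 m, τ = 222 × 1.77 = 392.9 N·m counterclockwise.
Battery pack: 33.2 × 10 = 332 N down at 2.58 m → arm 2.56 m, τ = 332 × 2.56 = 849.9 N·m counterclockwise.
Potted plant: 11.3 × 10 = 113 N down at 1.16 m → arm 3.98 m, τ = 113 × 3.98 = 449.7 N·m counterclockwise.
Net moment of the loads = 2102 N·m counterclockwise.
The upward force F acts at the left end, arm 5.14 m, giving F × 5.14 clockwise.
For rotational equilibrium, F × 5.14 = 2102, so F = 2102 / 5.14 = 409 N.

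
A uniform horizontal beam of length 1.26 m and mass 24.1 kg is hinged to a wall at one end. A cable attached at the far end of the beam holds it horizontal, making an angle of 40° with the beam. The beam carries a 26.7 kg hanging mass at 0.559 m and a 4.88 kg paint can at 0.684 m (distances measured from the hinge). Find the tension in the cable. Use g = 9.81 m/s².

Sum moments about the hinge (the unknown hinge reaction has zero arm there).
Beam weight: 24.1 × 9.81 = 236.4 N down at 0.63 m → arm 0.63 m, τ = 236.4 × 0.63 = 148.9 N·m clockwise.
Hanging mass: 26.7 × 9.81 = 261.9 N down at 0.559 m → arm 0.559 m, τ = 261.9 × 0.559 = 146.4 N·m clockwise.
Paint can: 4.88 × 9.81 = 47.87 N down at 0.684 m → arm 0.684 m, τ = 47.87 × 0.684 = 32.74 N·m clockwise.
Total clockwise load moment = 328 N·m.
The cable tension T acts at 1.26 m; only its component perpendicular to the beam, T sinθ, produces torque. sin 40° = 0.6428.
For rotational equilibrium, T × 1.26 × 0.6428 = 328, so T = 328 / 0.8099 = 405 N.

T ≈ 405 N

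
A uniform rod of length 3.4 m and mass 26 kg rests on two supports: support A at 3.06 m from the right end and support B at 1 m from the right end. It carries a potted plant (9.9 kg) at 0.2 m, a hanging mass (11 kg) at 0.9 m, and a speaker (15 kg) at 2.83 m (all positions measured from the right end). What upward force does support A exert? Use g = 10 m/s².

R_A ≈ 178 N

Choose support B as the axis so its reaction then has zero moment arm.
Beam weight: 26 × 10 = 260 N down at 1.7 m → arm 0.7 m, τ = 260 × 0.7 = 182 N·m counterclockwise.
Potted plant: 9.9 × 10 = 99 N down at 0.2 m → arm 0.8 m, τ = 99 × 0.8 = 79.2 N·m clockwise.
Hanging mass: 11 × 10 = 110 N down at 0.9 m → arm 0.1 m, τ = 110 × 0.1 = 11 N·m clockwise.
Speaker: 15 × 10 = 150 N down at 2.83 m → arm 1.83 m, τ = 150 × 1.83 = 274.5 N·m counterclockwise.
Net load moment about support B = 366.3 N·m counterclockwise.
Reaction R at support A is upward at 3.06 m, arm 2.06 m → moment R × 2.06 clockwise.
Στ = 0 ⇒ R × 2.06 = 366.3 ⇒ R = 178 N.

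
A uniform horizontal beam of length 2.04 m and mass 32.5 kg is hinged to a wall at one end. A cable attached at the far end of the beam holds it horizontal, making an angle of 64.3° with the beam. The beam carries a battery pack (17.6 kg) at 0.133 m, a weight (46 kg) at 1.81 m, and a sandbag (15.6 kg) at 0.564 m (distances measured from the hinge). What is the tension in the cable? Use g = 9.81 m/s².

Choose the hinge as the axis so the unknown hinge reaction has zero arm there.
Beam weight: 32.5 × 9.81 = 318.8 N down at 1.02 m → arm 1.02 m, τ = 318.8 × 1.02 = 325.2 N·m clockwise.
Battery pack: 17.6 × 9.81 = 172.7 N down at 0.133 m → arm 0.133 m, τ = 172.7 × 0.133 = 22.97 N·m clockwise.
Weight: 46 × 9.81 = 451.3 N down at 1.81 m → arm 1.81 m, τ = 451.3 × 1.81 = 816.9 N·m clockwise.
Sandbag: 15.6 × 9.81 = 153 N down at 0.564 m → arm 0.564 m, τ = 153 × 0.564 = 86.29 N·m clockwise.
Total clockwise load moment = 1251 N·m.
The cable tension T acts at 2.04 m; only its component perpendicular to the beam, T sinθ, produces torque. sin 64.3° = 0.9011.
Στ = 0 ⇒ T × 2.04 × 0.9011 = 1251 ⇒ T = 1251 / 1.838 = 681 N.

T ≈ 681 N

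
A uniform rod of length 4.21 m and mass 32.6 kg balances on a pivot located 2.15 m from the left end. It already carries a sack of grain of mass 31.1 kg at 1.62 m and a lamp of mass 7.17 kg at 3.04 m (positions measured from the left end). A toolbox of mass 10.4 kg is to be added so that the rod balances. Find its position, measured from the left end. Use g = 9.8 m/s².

x ≈ 3.26 m from the left end

Sum moments about the pivot (at 2.15 m from the left end) (the support reaction has zero arm there).
Beam weight: 32.6 × 9.8 = 319.5 N down at 2.105 m → arm 0.045 m, τ = 319.5 × 0.045 = 14.38 N·m counterclockwise.
Sack of grain: 31.1 × 9.8 = 304.8 N down at 1.62 m → arm 0.53 m, τ = 304.8 × 0.53 = 161.5 N·m counterclockwise.
Lamp: 7.17 × 9.8 = 70.27 N down at 3.04 m → arm 0.89 m, τ = 70.27 × 0.89 = 62.54 N·m clockwise.
Net moment of existing loads = 113.3 N·m counterclockwise.
The toolbox weighs 10.4 × 9.8 = 101.9 N and must supply an equal clockwise moment, so its lever arm about the pivot is 113.3 / 101.9 = 1.11 m.
That puts it at 2.15 + 1.11 = 3.26 m from the left end.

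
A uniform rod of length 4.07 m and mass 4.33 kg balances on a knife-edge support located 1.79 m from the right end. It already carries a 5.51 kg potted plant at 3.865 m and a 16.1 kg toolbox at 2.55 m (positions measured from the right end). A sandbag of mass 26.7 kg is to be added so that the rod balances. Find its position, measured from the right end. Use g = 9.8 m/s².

x ≈ 0.864 m from the right end

About the knife-edge support (at 1.79 m from the right end):
Beam weight: 4.33 × 9.8 = 42.43 N down at 2.035 m → arm 0.245 m, τ = 42.43 × 0.245 = 10.4 N·m counterclockwise.
Potted plant: 5.51 × 9.8 = 54 N down at 3.865 m → arm 2.075 m, τ = 54 × 2.075 = 112.1 N·m counterclockwise.
Toolbox: 16.1 × 9.8 = 157.8 N down at 2.55 m → arm 0.76 m, τ = 157.8 × 0.76 = 119.9 N·m counterclockwise.
Net moment of existing loads = 242.4 N·m counterclockwise.
The sandbag weighs 26.7 × 9.8 = 261.7 N and must supply an equal clockwise moment, so its lever arm about the knife-edge support is 242.4 / 261.7 = 0.926 m.
That puts it at 1.79 − 0.926 = 0.864 m from the right end.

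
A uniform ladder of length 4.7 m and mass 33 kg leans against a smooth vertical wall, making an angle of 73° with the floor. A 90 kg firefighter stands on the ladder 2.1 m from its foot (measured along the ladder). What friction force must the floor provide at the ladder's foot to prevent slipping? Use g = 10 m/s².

f ≈ 173 N

Take moments about the foot of the ladder.
Ladder weight 33×10 = 330 N acts at 2.35 m along the ladder; its horizontal arm is 2.35·cos73° = 0.6871 m → τ = 226.7 N·m clockwise.
Firefighter: 90×10 = 900 N at 2.1 m → arm 0.614 m → τ = 552.6 N·m clockwise.
Wall normal N acts horizontally at the top; its moment arm is the height L sinθ = 4.7·sin73° = 4.495 m, counterclockwise.
Balancing moments: N × 4.495 = 779.3, giving N = 173 N.
ΣFx = 0: friction at the foot balances the wall's push, so f = N_wall = 173 N.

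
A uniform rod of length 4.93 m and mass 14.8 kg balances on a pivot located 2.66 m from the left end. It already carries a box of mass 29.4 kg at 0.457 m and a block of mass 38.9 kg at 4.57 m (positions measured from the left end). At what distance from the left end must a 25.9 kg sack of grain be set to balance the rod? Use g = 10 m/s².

x ≈ 2.4 m from the left end

About the pivot (at 2.66 m from the left end):
Beam weight: 14.8 × 10 = 148 N down at 2.465 m → arm 0.195 m, τ = 148 × 0.195 = 28.86 N·m counterclockwise.
Box: 29.4 × 10 = 294 N down at 0.457 m → arm 2.203 m, τ = 294 × 2.203 = 647.7 N·m counterclockwise.
Block: 38.9 × 10 = 389 N down at 4.57 m → arm 1.91 m, τ = 389 × 1.91 = 743 N·m clockwise.
Net moment of existing loads = 66.44 N·m clockwise.
The sack of grain weighs 25.9 × 10 = 259 N and must supply an equal counterclockwise moment, so its lever arm about the pivot is 66.44 / 259 = 0.257 m.
That puts it at 2.66 − 0.257 = 2.4 m from the left end.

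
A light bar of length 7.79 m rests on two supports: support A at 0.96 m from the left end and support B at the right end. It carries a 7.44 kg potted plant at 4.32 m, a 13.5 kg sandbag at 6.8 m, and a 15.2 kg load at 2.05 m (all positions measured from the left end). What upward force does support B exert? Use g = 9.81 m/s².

R_B ≈ 173 N

Choose support A as the axis so its reaction then has zero moment arm.
Potted plant: 7.44 × 9.81 = 72.99 N down at 4.32 m → arm 3.36 m, τ = 72.99 × 3.36 = 245.2 N·m clockwise.
Sandbag: 13.5 × 9.81 = 132.4 N down at 6.8 m → arm 5.84 m, τ = 132.4 × 5.84 = 773.2 N·m clockwise.
Load: 15.2 × 9.81 = 149.1 N down at 2.05 m → arm 1.09 m, τ = 149.1 × 1.09 = 162.5 N·m clockwise.
Net load moment about support A = 1181 N·m clockwise.
Reaction R at support B is upward at 7.79 m, arm 6.83 m → moment R × 6.83 counterclockwise.
Balancing moments: R × 6.83 = 1181, giving R = 173 N.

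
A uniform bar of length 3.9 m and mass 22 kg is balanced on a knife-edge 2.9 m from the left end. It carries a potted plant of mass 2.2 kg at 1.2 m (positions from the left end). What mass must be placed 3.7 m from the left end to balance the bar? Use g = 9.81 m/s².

Take moments about the knife-edge (at 2.9 m from the left end).
Beam weight: 22 × 9.81 = 215.8 N down at 1.95 m → arm 0.95 m, τ = 215.8 × 0.95 = 205 N·m counterclockwise.
Potted plant: 2.2 × 9.81 = 21.58 N down at 1.2 m → arm 1.7 m, τ = 21.58 × 1.7 = 36.69 N·m counterclockwise.
Net moment of known loads = 241.7 N·m counterclockwise.
An unknown mass m at 3.7 m has arm 0.8 m; its moment is m·g·0.8 clockwise.
Balancing moments: m × 9.81 × 0.8 = 241.7, giving m = 241.7 / (9.81 × 0.8) = 30.8 kg.

m ≈ 30.8 kg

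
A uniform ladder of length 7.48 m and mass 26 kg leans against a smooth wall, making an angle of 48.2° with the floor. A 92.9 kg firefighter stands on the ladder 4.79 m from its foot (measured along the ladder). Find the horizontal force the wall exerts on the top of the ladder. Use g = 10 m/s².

Taking torques about the foot of the ladder:
Ladder weight 26×10 = 260 N acts at 3.74 m along the ladder; its horizontal arm is 3.74·cos48.2° = 2.493 m → τ = 648.2 N·m clockwise.
Firefighter: 92.9×10 = 929 N at 4.79 m → arm 3.193 m → τ = 2966 N·m clockwise.
Wall normal N acts horizontally at the top; its moment arm is the height L sinθ = 7.48·sin48.2° = 5.576 m, counterclockwise.
Balancing moments: N × 5.576 = 3614, giving N = 648 N.

N_wall ≈ 648 N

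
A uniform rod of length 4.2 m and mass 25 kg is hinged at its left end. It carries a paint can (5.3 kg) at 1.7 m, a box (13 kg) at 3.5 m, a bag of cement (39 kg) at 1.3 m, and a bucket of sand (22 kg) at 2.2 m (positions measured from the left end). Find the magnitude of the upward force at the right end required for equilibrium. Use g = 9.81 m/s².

F ≈ 481 N

Taking torques about the left end:
Beam weight: 25 × 9.81 = 245.2 N down at 2.1 m → arm 2.1 m, τ = 245.2 × 2.1 = 514.9 N·m clockwise.
Paint can: 5.3 × 9.81 = 51.99 N down at 1.7 m → arm 1.7 m, τ = 51.99 × 1.7 = 88.38 N·m clockwise.
Box: 13 × 9.81 = 127.5 N down at 3.5 m → arm 3.5 m, τ = 127.5 × 3.5 = 446.2 N·m clockwise.
Bag of cement: 39 × 9.81 = 382.6 N down at 1.3 m → arm 1.3 m, τ = 382.6 × 1.3 = 497.4 N·m clockwise.
Bucket of sand: 22 × 9.81 = 215.8 N down at 2.2 m → arm 2.2 m, τ = 215.8 × 2.2 = 474.8 N·m clockwise.
Net moment of the loads = 2022 N·m clockwise.
The upward force F acts at the right end, arm 4.2 m, giving F × 4.2 counterclockwise.
Στ = 0 ⇒ F × 4.2 = 2022 ⇒ F = 2022 / 4.2 = 481 N.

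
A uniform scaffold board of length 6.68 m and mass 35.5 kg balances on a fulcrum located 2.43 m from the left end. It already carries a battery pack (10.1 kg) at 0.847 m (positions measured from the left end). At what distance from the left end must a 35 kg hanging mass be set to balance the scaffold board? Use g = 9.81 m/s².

x ≈ 1.96 m from the left end

About the fulcrum (at 2.43 m from the left end):
Beam weight: 35.5 × 9.81 = 348.3 N down at 3.34 m → arm 0.91 m, τ = 348.3 × 0.91 = 317 N·m clockwise.
Battery pack: 10.1 × 9.81 = 99.08 N down at 0.847 m → arm 1.583 m, τ = 99.08 × 1.583 = 156.8 N·m counterclockwise.
Net moment of existing loads = 160.2 N·m clockwise.
The hanging mass weighs 35 × 9.81 = 343.4 N and must supply an equal counterclockwise moment, so its lever arm about the fulcrum is 160.2 / 343.4 = 0.467 m.
That puts it at 2.43 − 0.467 = 1.96 m from the left end.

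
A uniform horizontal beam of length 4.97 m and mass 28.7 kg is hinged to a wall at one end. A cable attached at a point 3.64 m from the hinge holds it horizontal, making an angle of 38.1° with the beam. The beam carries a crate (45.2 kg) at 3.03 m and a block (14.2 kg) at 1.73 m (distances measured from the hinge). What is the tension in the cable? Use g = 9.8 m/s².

T ≈ 1020 N

Sum moments about the hinge (the unknown hinge reaction has zero arm there).
Beam weight: 28.7 × 9.8 = 281.3 N down at 2.485 m → arm 2.485 m, τ = 281.3 × 2.485 = 699 N·m clockwise.
Crate: 45.2 × 9.8 = 443 N down at 3.03 m → arm 3.03 m, τ = 443 × 3.03 = 1342 N·m clockwise.
Block: 14.2 × 9.8 = 139.2 N down at 1.73 m → arm 1.73 m, τ = 139.2 × 1.73 = 240.8 N·m clockwise.
Total clockwise load moment = 2282 N·m.
The cable tension T acts at 3.64 m; only its component perpendicular to the beam, T sinθ, produces torque. sin 38.1° = 0.617.
Στ = 0 ⇒ T × 3.64 × 0.617 = 2282 ⇒ T = 2282 / 2.246 = 1020 N.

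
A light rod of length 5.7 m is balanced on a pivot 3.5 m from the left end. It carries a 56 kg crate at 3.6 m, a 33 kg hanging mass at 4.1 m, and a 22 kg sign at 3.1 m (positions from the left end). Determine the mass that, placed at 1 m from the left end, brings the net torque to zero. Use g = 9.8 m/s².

m ≈ 6.64 kg

Taking torques about the pivot (at 3.5 m from the left end):
Crate: 56 × 9.8 = 548.8 N down at 3.6 m → arm 0.1 m, τ = 548.8 × 0.1 = 54.88 N·m clockwise.
Hanging mass: 33 × 9.8 = 323.4 N down at 4.1 m → arm 0.6 m, τ = 323.4 × 0.6 = 194 N·m clockwise.
Sign: 22 × 9.8 = 215.6 N down at 3.1 m → arm 0.4 m, τ = 215.6 × 0.4 = 86.24 N·m counterclockwise.
Net moment of known loads = 162.6 N·m clockwise.
An unknown mass m at 1 m has arm 2.5 m; its moment is m·g·2.5 counterclockwise.
Balancing moments: m × 9.8 × 2.5 = 162.6, giving m = 162.6 / (9.8 × 2.5) = 6.64 kg.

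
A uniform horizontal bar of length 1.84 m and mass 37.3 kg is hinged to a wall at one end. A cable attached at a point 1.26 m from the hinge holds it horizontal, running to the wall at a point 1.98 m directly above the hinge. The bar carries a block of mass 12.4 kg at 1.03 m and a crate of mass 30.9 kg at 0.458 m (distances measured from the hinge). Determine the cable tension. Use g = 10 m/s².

About the hinge:
Beam weight: 37.3 × 10 = 373 N down at 0.92 m → arm 0.92 m, τ = 373 × 0.92 = 343.2 N·m clockwise.
Block: 12.4 × 10 = 124 N down at 1.03 m → arm 1.03 m, τ = 124 × 1.03 = 127.7 N·m clockwise.
Crate: 30.9 × 10 = 309 N down at 0.458 m → arm 0.458 m, τ = 309 × 0.458 = 141.5 N·m clockwise.
Total clockwise load moment = 612.4 N·m.
The cable tension T acts at 1.26 m; only its component perpendicular to the bar, T sinθ, produces torque. sinθ = h/√(h²+d²) = 1.98/√(1.98²+1.26²) = 0.8437.
Balancing moments: T × 1.26 × 0.8437 = 612.4, giving T = 612.4 / 1.063 = 576 N.

T ≈ 576 N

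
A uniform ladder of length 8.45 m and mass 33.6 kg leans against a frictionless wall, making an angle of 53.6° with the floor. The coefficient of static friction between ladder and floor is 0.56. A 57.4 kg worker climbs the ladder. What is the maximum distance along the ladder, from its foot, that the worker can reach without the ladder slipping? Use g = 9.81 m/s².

About the foot of the ladder:
Ladder weight 33.6×9.81 = 329.6 N acts at 4.225 m along the ladder; its horizontal arm is 4.225·cos53.6° = 2.507 m → τ = 826.3 N·m clockwise.
Worker weight 57.4×9.81 = 563.1 N at distance d → arm d·cos53.6° → τ = 563.1·d·0.5934 clockwise.
Wall normal N at the top has arm L sinθ = 6.801 m counterclockwise, so Στ = 0 gives N·6.801 = 826.3 + 334.1·d.
ΣFy = 0 ⇒ N_floor = 892.7 N, so the maximum friction is μ_s·N_floor = 0.56×892.7 = 499.9 N. ΣFx = 0 ⇒ N_wall = f, so at the slipping point N = 499.9 N.
Substituting: 499.9×6.801 = 826.3 + 334.1·d ⇒ d = (3400 − 826.3) / 334.1 = 7.7 m.

d ≈ 7.7 m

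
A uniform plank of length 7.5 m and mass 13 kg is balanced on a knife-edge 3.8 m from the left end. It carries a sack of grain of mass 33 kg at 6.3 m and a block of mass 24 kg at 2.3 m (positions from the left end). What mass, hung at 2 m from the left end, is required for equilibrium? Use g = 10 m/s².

m ≈ 25.5 kg

Taking torques about the knife-edge (at 3.8 m from the left end):
Beam weight: 13 × 10 = 130 N down at 3.75 m → arm 0.05 m, τ = 130 × 0.05 = 6.5 N·m counterclockwise.
Sack of grain: 33 × 10 = 330 N down at 6.3 m → arm 2.5 m, τ = 330 × 2.5 = 825 N·m clockwise.
Block: 24 × 10 = 240 N down at 2.3 m → arm 1.5 m, τ = 240 × 1.5 = 360 N·m counterclockwise.
Net moment of known loads = 458.5 N·m clockwise.
An unknown mass m at 2 m has arm 1.8 m; its moment is m·g·1.8 counterclockwise.
For rotational equilibrium, m × 10 × 1.8 = 458.5, so m = 458.5 / (10 × 1.8) = 25.5 kg.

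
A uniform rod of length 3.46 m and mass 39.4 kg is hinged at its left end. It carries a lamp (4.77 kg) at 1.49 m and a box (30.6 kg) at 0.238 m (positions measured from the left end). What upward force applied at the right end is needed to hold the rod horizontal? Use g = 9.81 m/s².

Sum moments about the left end (the unknown pivot reaction has zero arm there).
Beam weight: 39.4 × 9.81 = 386.5 N down at 1.73 m → arm 1.73 m, τ = 386.5 × 1.73 = 668.6 N·m clockwise.
Lamp: 4.77 × 9.81 = 46.79 N down at 1.49 m → arm 1.49 m, τ = 46.79 × 1.49 = 69.72 N·m clockwise.
Box: 30.6 × 9.81 = 300.2 N down at 0.238 m → arm 0.238 m, τ = 300.2 × 0.238 = 71.45 N·m clockwise.
Net moment of the loads = 809.8 N·m clockwise.
The upward force F acts at the right end, arm 3.46 m, giving F × 3.46 counterclockwise.
Balancing moments: F × 3.46 = 809.8, giving F = 809.8 / 3.46 = 234 N.

F ≈ 234 N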